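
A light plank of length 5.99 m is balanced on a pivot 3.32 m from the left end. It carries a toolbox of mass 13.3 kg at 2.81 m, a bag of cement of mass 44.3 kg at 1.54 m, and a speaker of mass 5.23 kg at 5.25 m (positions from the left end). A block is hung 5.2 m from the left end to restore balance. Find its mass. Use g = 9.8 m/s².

Take moments about the pivot (at 3.32 m from the left end).
Toolbox: 13.3 × 9.8 = 130.3 N down at 2.81 m → arm 0.51 m, τ = 130.3 × 0.51 = 66.45 N·m counterclockwise.
Bag of cement: 44.3 × 9.8 = 434.1 N down at 1.54 m → arm 1.78 m, τ = 434.1 × 1.78 = 772.7 N·m counterclockwise.
Speaker: 5.23 × 9.8 = 51.25 N down at 5.25 m → arm 1.93 m, τ = 51.25 × 1.93 = 98.91 N·m clockwise.
Net moment of known loads = 740.2 N·m counterclockwise.
An unknown mass m at 5.2 m has arm 1.88 m; its moment is m·g·1.88 clockwise.
Setting net torque to zero: m × 9.8 × 1.88 = 740.2 → m = 740.2 / (9.8 × 1.88) = 40.2 kg.

m ≈ 40.2 kg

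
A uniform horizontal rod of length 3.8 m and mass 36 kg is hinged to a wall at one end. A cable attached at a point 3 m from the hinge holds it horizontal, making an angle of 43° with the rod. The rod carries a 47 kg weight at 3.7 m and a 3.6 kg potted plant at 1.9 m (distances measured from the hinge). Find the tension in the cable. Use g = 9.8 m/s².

T ≈ 1190 N

Sum moments about the hinge (the unknown hinge reaction has zero arm there).
Beam weight: 36 × 9.8 = 352.8 N down at 1.9 m → arm 1.9 m, τ = 352.8 × 1.9 = 670.3 N·m clockwise.
Weight: 47 × 9.8 = 460.6 N down at 3.7 m → arm 3.7 m, τ = 460.6 × 3.7 = 1704 N·m clockwise.
Potted plant: 3.6 × 9.8 = 35.28 N down at 1.9 m → arm 1.9 m, τ = 35.28 × 1.9 = 67.03 N·m clockwise.
Total clockwise load moment = 2441 N·m.
The cable tension T acts at 3 m; only its component perpendicular to the rod, T sinθ, produces torque. sin 43° = 0.682.
Στ = 0 ⇒ T × 3 × 0.682 = 2441 ⇒ T = 2441 / 2.046 = 1190 N.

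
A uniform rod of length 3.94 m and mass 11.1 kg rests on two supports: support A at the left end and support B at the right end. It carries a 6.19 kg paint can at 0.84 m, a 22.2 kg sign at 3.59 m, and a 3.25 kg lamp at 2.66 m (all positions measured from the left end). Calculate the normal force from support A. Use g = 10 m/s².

Taking torques about support B:
Beam weight: 11.1 × 10 = 111 N down at 1.97 m → arm 1.97 m, τ = 111 × 1.97 = 218.7 N·m counterclockwise.
Paint can: 6.19 × 10 = 61.9 N down at 0.84 m → arm 3.1 m, τ = 61.9 × 3.1 = 191.9 N·m counterclockwise.
Sign: 22.2 × 10 = 222 N down at 3.59 m → arm 0.35 m, τ = 222 × 0.35 = 77.7 N·m counterclockwise.
Lamp: 3.25 × 10 = 32.5 N down at 2.66 m → arm 1.28 m, τ = 32.5 × 1.28 = 41.6 N·m counterclockwise.
Net load moment about support B = 529.9 N·m counterclockwise.
Reaction R at support A is upward at 0 m, arm 3.94 m → moment R × 3.94 clockwise.
For rotational equilibrium, R × 3.94 = 529.9, so R = 134 N.

R_A ≈ 134 N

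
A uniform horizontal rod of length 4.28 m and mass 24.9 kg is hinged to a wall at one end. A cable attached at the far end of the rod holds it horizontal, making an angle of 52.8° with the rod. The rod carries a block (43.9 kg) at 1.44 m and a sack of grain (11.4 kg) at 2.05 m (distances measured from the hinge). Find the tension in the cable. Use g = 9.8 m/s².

Choose the hinge as the axis so the unknown hinge reaction has zero arm there.
Beam weight: 24.9 × 9.8 = 244 N down at 2.14 m → arm 2.14 m, τ = 244 × 2.14 = 522.2 N·m clockwise.
Block: 43.9 × 9.8 = 430.2 N down at 1.44 m → arm 1.44 m, τ = 430.2 × 1.44 = 619.5 N·m clockwise.
Sack of grain: 11.4 × 9.8 = 111.7 N down at 2.05 m → arm 2.05 m, τ = 111.7 × 2.05 = 229 N·m clockwise.
Total clockwise load moment = 1371 N·m.
The cable tension T acts at 4.28 m; only its component perpendicular to the rod, T sinθ, produces torque. sin 52.8° = 0.7965.
For rotational equilibrium, T × 4.28 × 0.7965 = 1371, so T = 1371 / 3.409 = 402 N.

T ≈ 402 N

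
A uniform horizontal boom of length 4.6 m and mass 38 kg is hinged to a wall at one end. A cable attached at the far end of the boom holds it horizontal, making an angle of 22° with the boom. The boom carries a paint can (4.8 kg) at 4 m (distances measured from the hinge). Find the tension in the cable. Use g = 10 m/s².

T ≈ 619 N

About the hinge:
Beam weight: 38 × 10 = 380 N down at 2.3 m → arm 2.3 m, τ = 380 × 2.3 = 874 N·m clockwise.
Paint can: 4.8 × 10 = 48 N down at 4 m → arm 4 m, τ = 48 × 4 = 192 N·m clockwise.
Total clockwise load moment = 1066 N·m.
The cable tension T acts at 4.6 m; only its component perpendicular to the boom, T sinθ, produces torque. sin 22° = 0.3746.
For rotational equilibrium, T × 4.6 × 0.3746 = 1066, so T = 1066 / 1.723 = 619 N.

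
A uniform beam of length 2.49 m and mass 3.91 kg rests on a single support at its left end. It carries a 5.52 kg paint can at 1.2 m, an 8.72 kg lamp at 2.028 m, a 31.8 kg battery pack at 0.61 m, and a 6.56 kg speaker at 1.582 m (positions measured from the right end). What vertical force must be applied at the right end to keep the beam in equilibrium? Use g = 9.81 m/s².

F ≈ 322 N

About the left end:
Beam weight: 3.91 × 9.81 = 38.36 N down at 1.245 m → arm 1.245 m, τ = 38.36 × 1.245 = 47.76 N·m clockwise.
Paint can: 5.52 × 9.81 = 54.15 N down at 1.2 m → arm 1.29 m, τ = 54.15 × 1.29 = 69.85 N·m clockwise.
Lamp: 8.72 × 9.81 = 85.54 N down at 2.028 m → arm 0.462 m, τ = 85.54 × 0.462 = 39.52 N·m clockwise.
Battery pack: 31.8 × 9.81 = 312 N down at 0.61 m → arm 1.88 m, τ = 312 × 1.88 = 586.6 N·m clockwise.
Speaker: 6.56 × 9.81 = 64.35 N down at 1.582 m → arm 0.908 m, τ = 64.35 × 0.908 = 58.43 N·m clockwise.
Net moment of the loads = 802.2 N·m clockwise.
The upward force F acts at the right end, arm 2.49 m, giving F × 2.49 counterclockwise.
Στ = 0 ⇒ F × 2.49 = 802.2 ⇒ F = 802.2 / 2.49 = 322 N.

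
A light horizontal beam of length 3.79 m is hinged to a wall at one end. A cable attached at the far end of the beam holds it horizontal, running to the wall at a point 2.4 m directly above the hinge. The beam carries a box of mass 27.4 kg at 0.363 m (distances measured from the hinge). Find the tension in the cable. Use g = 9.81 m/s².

T ≈ 48.1 N

Taking torques about the hinge:
Box: 27.4 × 9.81 = 268.8 N down at 0.363 m → arm 0.363 m, τ = 268.8 × 0.363 = 97.57 N·m clockwise.
Total clockwise load moment = 97.57 N·m.
The cable tension T acts at 3.79 m; only its component perpendicular to the beam, T sinθ, produces torque. sinθ = h/√(h²+d²) = 2.4/√(2.4²+3.79²) = 0.535.
For rotational equilibrium, T × 3.79 × 0.535 = 97.57, so T = 97.57 / 2.028 = 48.1 N.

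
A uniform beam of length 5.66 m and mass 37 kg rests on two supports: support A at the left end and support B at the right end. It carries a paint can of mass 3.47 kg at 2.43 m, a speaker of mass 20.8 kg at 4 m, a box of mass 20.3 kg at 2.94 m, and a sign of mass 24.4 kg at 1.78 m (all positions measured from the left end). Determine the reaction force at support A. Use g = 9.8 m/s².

R_A ≈ 520 N

Sum moments about support B (its reaction then has zero moment arm).
Beam weight: 37 × 9.8 = 362.6 N down at 2.83 m → arm 2.83 m, τ = 362.6 × 2.83 = 1026 N·m counterclockwise.
Paint can: 3.47 × 9.8 = 34.01 N down at 2.43 m → arm 3.23 m, τ = 34.01 × 3.23 = 109.9 N·m counterclockwise.
Speaker: 20.8 × 9.8 = 203.8 N down at 4 m → arm 1.66 m, τ = 203.8 × 1.66 = 338.3 N·m counterclockwise.
Box: 20.3 × 9.8 = 198.9 N down at 2.94 m → arm 2.72 m, τ = 198.9 × 2.72 = 541 N·m counterclockwise.
Sign: 24.4 × 9.8 = 239.1 N down at 1.78 m → arm 3.88 m, τ = 239.1 × 3.88 = 927.7 N·m counterclockwise.
Net load moment about support B = 2943 N·m counterclockwise.
Reaction R at support A is upward at 0 m, arm 5.66 m → moment R × 5.66 clockwise.
For rotational equilibrium, R × 5.66 = 2943, so R = 520 N.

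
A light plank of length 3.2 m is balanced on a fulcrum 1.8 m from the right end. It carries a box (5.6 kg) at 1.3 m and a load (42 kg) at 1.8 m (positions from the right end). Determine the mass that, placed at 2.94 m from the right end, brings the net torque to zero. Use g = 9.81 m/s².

m ≈ 2.46 kg

Taking torques about the fulcrum (at 1.8 m from the right end):
Box: 5.6 × 9.81 = 54.94 N down at 1.3 m → arm 0.5 m, τ = 54.94 × 0.5 = 27.47 N·m clockwise.
Load: acts at the fulcrum, moment arm 0 → no torque.
Net moment of known loads = 27.47 N·m clockwise.
An unknown mass m at 2.94 m has arm 1.14 m; its moment is m·g·1.14 counterclockwise.
Balancing moments: m × 9.81 × 1.14 = 27.47, giving m = 27.47 / (9.81 × 1.14) = 2.46 kg.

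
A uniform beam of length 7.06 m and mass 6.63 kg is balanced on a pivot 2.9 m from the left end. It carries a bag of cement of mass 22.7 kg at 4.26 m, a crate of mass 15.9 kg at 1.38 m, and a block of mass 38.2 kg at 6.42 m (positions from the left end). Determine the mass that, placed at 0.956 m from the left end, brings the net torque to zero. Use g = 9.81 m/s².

Take moments about the pivot (at 2.9 m from the left end).
Beam weight: 6.63 × 9.81 = 65.04 N down at 3.53 m → arm 0.63 m, τ = 65.04 × 0.63 = 40.98 N·m clockwise.
Bag of cement: 22.7 × 9.81 = 222.7 N down at 4.26 m → arm 1.36 m, τ = 222.7 × 1.36 = 302.9 N·m clockwise.
Crate: 15.9 × 9.81 = 156 N down at 1.38 m → arm 1.52 m, τ = 156 × 1.52 = 237.1 N·m counterclockwise.
Block: 38.2 × 9.81 = 374.7 N down at 6.42 m → arm 3.52 m, τ = 374.7 × 3.52 = 1319 N·m clockwise.
Net moment of known loads = 1426 N·m clockwise.
An unknown mass m at 0.956 m has arm 1.944 m; its moment is m·g·1.944 counterclockwise.
Setting net torque to zero: m × 9.81 × 1.944 = 1426 → m = 1426 / (9.81 × 1.944) = 74.8 kg.

m ≈ 74.8 kg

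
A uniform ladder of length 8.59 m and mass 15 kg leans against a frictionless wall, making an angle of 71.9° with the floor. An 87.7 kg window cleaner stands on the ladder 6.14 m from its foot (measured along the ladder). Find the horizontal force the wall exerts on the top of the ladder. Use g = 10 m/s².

Taking torques about the foot of the ladder:
Ladder weight 15×10 = 150 N acts at 4.295 m along the ladder; its horizontal arm is 4.295·cos71.9° = 1.334 m → τ = 200.1 N·m clockwise.
Window cleaner: 87.7×10 = 877 N at 6.14 m → arm 1.908 m → τ = 1673 N·m clockwise.
Wall normal N acts horizontally at the top; its moment arm is the height L sinθ = 8.59·sin71.9° = 8.165 m, counterclockwise.
For rotational equilibrium, N × 8.165 = 1873, so N = 229 N.

N_wall ≈ 229 N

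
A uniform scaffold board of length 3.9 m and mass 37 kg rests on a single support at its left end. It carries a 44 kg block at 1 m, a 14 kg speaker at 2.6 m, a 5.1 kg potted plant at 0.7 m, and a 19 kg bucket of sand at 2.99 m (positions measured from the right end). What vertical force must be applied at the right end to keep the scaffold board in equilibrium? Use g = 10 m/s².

F ≈ 645 N

Choose the left end as the axis so the unknown pivot reaction has zero arm there.
Beam weight: 37 × 10 = 370 N down at 1.95 m → arm 1.95 m, τ = 370 × 1.95 = 721.5 N·m clockwise.
Block: 44 × 10 = 440 N down at 1 m → arm 2.9 m, τ = 440 × 2.9 = 1276 N·m clockwise.
Speaker: 14 × 10 = 140 N down at 2.6 m → arm 1.3 m, τ = 140 × 1.3 = 182 N·m clockwise.
Potted plant: 5.1 × 10 = 51 N down at 0.7 m → arm 3.2 m, τ = 51 × 3.2 = 163.2 N·m clockwise.
Bucket of sand: 19 × 10 = 190 N down at 2.99 m → arm 0.91 m, τ = 190 × 0.91 = 172.9 N·m clockwise.
Net moment of the loads = 2516 N·m clockwise.
The upward force F acts at the right end, arm 3.9 m, giving F × 3.9 counterclockwise.
For rotational equilibrium, F × 3.9 = 2516, so F = 2516 / 3.9 = 645 N.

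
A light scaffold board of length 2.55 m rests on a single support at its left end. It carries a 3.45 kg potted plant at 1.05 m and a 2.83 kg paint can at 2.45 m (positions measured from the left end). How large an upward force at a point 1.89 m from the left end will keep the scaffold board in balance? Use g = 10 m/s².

F ≈ 55.9 N

Choose the left end as the axis so the unknown pivot reaction has zero arm there.
Potted plant: 3.45 × 10 = 34.5 N down at 1.05 m → arm 1.05 m, τ = 34.5 × 1.05 = 36.23 N·m clockwise.
Paint can: 2.83 × 10 = 28.3 N down at 2.45 m → arm 2.45 m, τ = 28.3 × 2.45 = 69.34 N·m clockwise.
Net moment of the loads = 105.6 N·m clockwise.
The upward force F acts at a point 1.89 m from the left end, arm 1.89 m, giving F × 1.89 counterclockwise.
Balancing moments: F × 1.89 = 105.6, giving F = 105.6 / 1.89 = 55.9 N.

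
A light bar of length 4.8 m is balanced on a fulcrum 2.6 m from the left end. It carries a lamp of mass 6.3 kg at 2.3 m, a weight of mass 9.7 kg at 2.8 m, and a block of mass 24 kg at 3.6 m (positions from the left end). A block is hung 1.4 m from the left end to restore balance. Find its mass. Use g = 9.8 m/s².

Take moments about the fulcrum (at 2.6 m from the left end).
Lamp: 6.3 × 9.8 = 61.74 N down at 2.3 m → arm 0.3 m, τ = 61.74 × 0.3 = 18.52 N·m counterclockwise.
Weight: 9.7 × 9.8 = 95.06 N down at 2.8 m → arm 0.2 m, τ = 95.06 × 0.2 = 19.01 N·m clockwise.
Block: 24 × 9.8 = 235.2 N down at 3.6 m → arm 1 m, τ = 235.2 × 1 = 235.2 N·m clockwise.
Net moment of known loads = 235.7 N·m clockwise.
An unknown mass m at 1.4 m has arm 1.2 m; its moment is m·g·1.2 counterclockwise.
For rotational equilibrium, m × 9.8 × 1.2 = 235.7, so m = 235.7 / (9.8 × 1.2) = 20 kg.

m ≈ 20 kg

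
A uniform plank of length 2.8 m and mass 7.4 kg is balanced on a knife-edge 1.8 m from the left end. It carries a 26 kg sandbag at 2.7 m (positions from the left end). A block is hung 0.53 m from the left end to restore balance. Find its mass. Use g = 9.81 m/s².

m ≈ 16.1 kg

Take moments about the knife-edge (at 1.8 m from the left end).
Beam weight: 7.4 × 9.81 = 72.59 N down at 1.4 m → arm 0.4 m, τ = 72.59 × 0.4 = 29.04 N·m counterclockwise.
Sandbag: 26 × 9.81 = 255.1 N down at 2.7 m → arm 0.9 m, τ = 255.1 × 0.9 = 229.6 N·m clockwise.
Net moment of known loads = 200.6 N·m clockwise.
An unknown mass m at 0.53 m has arm 1.27 m; its moment is m·g·1.27 counterclockwise.
For rotational equilibrium, m × 9.81 × 1.27 = 200.6, so m = 200.6 / (9.81 × 1.27) = 16.1 kg.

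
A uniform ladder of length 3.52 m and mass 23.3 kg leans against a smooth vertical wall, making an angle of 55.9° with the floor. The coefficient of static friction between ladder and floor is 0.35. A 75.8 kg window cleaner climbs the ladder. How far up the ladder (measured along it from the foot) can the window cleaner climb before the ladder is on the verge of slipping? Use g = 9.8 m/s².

d ≈ 1.84 m

Sum moments about the foot of the ladder (the floor normal and friction both act there and drop out).
Ladder weight 23.3×9.8 = 228.3 N acts at 1.76 m along the ladder; its horizontal arm is 1.76·cos55.9° = 0.9867 m → τ = 225.3 N·m clockwise.
Window cleaner weight 75.8×9.8 = 742.8 N at distance d → arm d·cos55.9° → τ = 742.8·d·0.5606 clockwise.
Wall normal N at the top has arm L sinθ = 2.915 m counterclockwise, so Στ = 0 gives N·2.915 = 225.3 + 416.4·d.
ΣFy = 0 ⇒ N_floor = 971.1 N, so the maximum friction is μ_s·N_floor = 0.35×971.1 = 339.9 N. ΣFx = 0 ⇒ N_wall = f, so at the slipping point N = 339.9 N.
Substituting: 339.9×2.915 = 225.3 + 416.4·d ⇒ d = (990.8 − 225.3) / 416.4 = 1.84 m.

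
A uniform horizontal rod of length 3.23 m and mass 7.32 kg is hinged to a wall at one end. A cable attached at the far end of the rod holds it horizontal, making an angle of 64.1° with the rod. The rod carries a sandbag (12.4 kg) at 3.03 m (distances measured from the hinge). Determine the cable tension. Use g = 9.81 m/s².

Take moments about the hinge.
Beam weight: 7.32 × 9.81 = 71.81 N down at 1.615 m → arm 1.615 m, τ = 71.81 × 1.615 = 116 N·m clockwise.
Sandbag: 12.4 × 9.81 = 121.6 N down at 3.03 m → arm 3.03 m, τ = 121.6 × 3.03 = 368.4 N·m clockwise.
Total clockwise load moment = 484.4 N·m.
The cable tension T acts at 3.23 m; only its component perpendicular to the rod, T sinθ, produces torque. sin 64.1° = 0.8996.
Στ = 0 ⇒ T × 3.23 × 0.8996 = 484.4 ⇒ T = 484.4 / 2.906 = 167 N.

T ≈ 167 N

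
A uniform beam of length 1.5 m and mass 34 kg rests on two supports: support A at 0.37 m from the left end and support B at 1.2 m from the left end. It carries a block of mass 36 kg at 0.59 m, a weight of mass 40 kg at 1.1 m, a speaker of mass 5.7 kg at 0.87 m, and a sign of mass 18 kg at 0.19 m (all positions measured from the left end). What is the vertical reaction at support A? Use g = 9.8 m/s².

R_A ≈ 724 N

Take moments about support B.
Beam weight: 34 × 9.8 = 333.2 N down at 0.75 m → arm 0.45 m, τ = 333.2 × 0.45 = 149.9 N·m counterclockwise.
Block: 36 × 9.8 = 352.8 N down at 0.59 m → arm 0.61 m, τ = 352.8 × 0.61 = 215.2 N·m counterclockwise.
Weight: 40 × 9.8 = 392 N down at 1.1 m → arm 0.1 m, τ = 392 × 0.1 = 39.2 N·m counterclockwise.
Speaker: 5.7 × 9.8 = 55.86 N down at 0.87 m → arm 0.33 m, τ = 55.86 × 0.33 = 18.43 N·m counterclockwise.
Sign: 18 × 9.8 = 176.4 N down at 0.19 m → arm 1.01 m, τ = 176.4 × 1.01 = 178.2 N·m counterclockwise.
Net load moment about support B = 600.9 N·m counterclockwise.
Reaction R at support A is upward at 0.37 m, arm 0.83 m → moment R × 0.83 clockwise.
Setting net torque to zero: R × 0.83 = 600.9 → R = 724 N.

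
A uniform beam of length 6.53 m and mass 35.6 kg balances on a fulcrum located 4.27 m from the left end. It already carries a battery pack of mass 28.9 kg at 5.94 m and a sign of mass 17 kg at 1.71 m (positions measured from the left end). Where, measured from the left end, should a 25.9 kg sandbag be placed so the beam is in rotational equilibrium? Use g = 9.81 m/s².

x ≈ 5.47 m from the left end

Choose the fulcrum (at 4.27 m from the left end) as the axis so the support reaction has zero arm there.
Beam weight: 35.6 × 9.81 = 349.2 N down at 3.265 m → arm 1.005 m, τ = 349.2 × 1.005 = 350.9 N·m counterclockwise.
Battery pack: 28.9 × 9.81 = 283.5 N down at 5.94 m → arm 1.67 m, τ = 283.5 × 1.67 = 473.4 N·m clockwise.
Sign: 17 × 9.81 = 166.8 N down at 1.71 m → arm 2.56 m, τ = 166.8 × 2.56 = 427 N·m counterclockwise.
Net moment of existing loads = 304.5 N·m counterclockwise.
The sandbag weighs 25.9 × 9.81 = 254.1 N and must supply an equal clockwise moment, so its lever arm about the fulcrum is 304.5 / 254.1 = 1.2 m.
That puts it at 4.27 + 1.2 = 5.47 m from the left end.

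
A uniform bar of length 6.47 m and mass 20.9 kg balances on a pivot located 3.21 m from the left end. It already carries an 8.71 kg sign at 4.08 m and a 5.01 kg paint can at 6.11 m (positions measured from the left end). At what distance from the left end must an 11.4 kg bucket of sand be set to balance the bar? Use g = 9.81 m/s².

Take moments about the pivot (at 3.21 m from the left end).
Beam weight: 20.9 × 9.81 = 205 N down at 3.235 m → arm 0.025 m, τ = 205 × 0.025 = 5.125 N·m clockwise.
Sign: 8.71 × 9.81 = 85.45 N down at 4.08 m → arm 0.87 m, τ = 85.45 × 0.87 = 74.34 N·m clockwise.
Paint can: 5.01 × 9.81 = 49.15 N down at 6.11 m → arm 2.9 m, τ = 49.15 × 2.9 = 142.5 N·m clockwise.
Net moment of existing loads = 222 N·m clockwise.
The bucket of sand weighs 11.4 × 9.81 = 111.8 N and must supply an equal counterclockwise moment, so its lever arm about the pivot is 222 / 111.8 = 1.99 m.
That puts it at 3.21 − 1.99 = 1.22 m from the left end.

x ≈ 1.22 m from the left end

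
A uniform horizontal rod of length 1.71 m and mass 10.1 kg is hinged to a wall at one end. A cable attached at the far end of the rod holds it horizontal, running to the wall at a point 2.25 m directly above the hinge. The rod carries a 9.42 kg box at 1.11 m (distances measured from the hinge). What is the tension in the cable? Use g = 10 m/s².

Sum moments about the hinge (the unknown hinge reaction has zero arm there).
Beam weight: 10.1 × 10 = 101 N down at 0.855 m → arm 0.855 m, τ = 101 × 0.855 = 86.36 N·m clockwise.
Box: 9.42 × 10 = 94.2 N down at 1.11 m → arm 1.11 m, τ = 94.2 × 1.11 = 104.6 N·m clockwise.
Total clockwise load moment = 191 N·m.
The cable tension T acts at 1.71 m; only its component perpendicular to the rod, T sinθ, produces torque. sinθ = h/√(h²+d²) = 2.25/√(2.25²+1.71²) = 0.7962.
For rotational equilibrium, T × 1.71 × 0.7962 = 191, so T = 191 / 1.362 = 140 N.

T ≈ 140 N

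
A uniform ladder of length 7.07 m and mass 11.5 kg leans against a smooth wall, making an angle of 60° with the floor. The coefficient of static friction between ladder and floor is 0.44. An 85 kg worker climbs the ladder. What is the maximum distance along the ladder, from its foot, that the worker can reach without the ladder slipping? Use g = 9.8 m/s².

d ≈ 5.64 m

Sum moments about the foot of the ladder (the floor normal and friction both act there and drop out).
Ladder weight 11.5×9.8 = 112.7 N acts at 3.535 m along the ladder; its horizontal arm is 3.535·cos60° = 1.768 m → τ = 199.3 N·m clockwise.
Worker weight 85×9.8 = 833 N at distance d → arm d·cos60° → τ = 833·d·0.5 clockwise.
Wall normal N at the top has arm L sinθ = 6.123 m counterclockwise, so Στ = 0 gives N·6.123 = 199.3 + 416.5·d.
ΣFy = 0 ⇒ N_floor = 945.7 N, so the maximum friction is μ_s·N_floor = 0.44×945.7 = 416.1 N. ΣFx = 0 ⇒ N_wall = f, so at the slipping point N = 416.1 N.
Substituting: 416.1×6.123 = 199.3 + 416.5·d ⇒ d = (2548 − 199.3) / 416.5 = 5.64 m.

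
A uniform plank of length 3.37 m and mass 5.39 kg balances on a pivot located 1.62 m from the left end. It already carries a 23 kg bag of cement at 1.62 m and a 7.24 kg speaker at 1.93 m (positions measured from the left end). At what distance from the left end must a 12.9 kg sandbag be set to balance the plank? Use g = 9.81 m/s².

About the pivot (at 1.62 m from the left end):
Beam weight: 5.39 × 9.81 = 52.88 N down at 1.685 m → arm 0.065 m, τ = 52.88 × 0.065 = 3.437 N·m clockwise.
Bag of cement: acts at the pivot, moment arm 0 → no torque.
Speaker: 7.24 × 9.81 = 71.02 N down at 1.93 m → arm 0.31 m, τ = 71.02 × 0.31 = 22.02 N·m clockwise.
Net moment of existing loads = 25.46 N·m clockwise.
The sandbag weighs 12.9 × 9.81 = 126.5 N and must supply an equal counterclockwise moment, so its lever arm about the pivot is 25.46 / 126.5 = 0.201 m.
That puts it at 1.62 − 0.201 = 1.42 m from the left end.

x ≈ 1.42 m from the left end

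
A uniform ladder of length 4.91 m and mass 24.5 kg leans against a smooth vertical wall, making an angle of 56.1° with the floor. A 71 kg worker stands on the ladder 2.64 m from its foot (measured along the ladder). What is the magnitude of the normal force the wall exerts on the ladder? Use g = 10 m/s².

N_wall ≈ 339 N

Take moments about the foot of the ladder.
Ladder weight 24.5×10 = 245 N acts at 2.455 m along the ladder; its horizontal arm is 2.455·cos56.1° = 1.369 m → τ = 335.4 N·m clockwise.
Worker: 71×10 = 710 N at 2.64 m → arm 1.472 m → τ = 1045 N·m clockwise.
Wall normal N acts horizontally at the top; its moment arm is the height L sinθ = 4.91·sin56.1° = 4.075 m, counterclockwise.
For rotational equilibrium, N × 4.075 = 1380, so N = 339 N.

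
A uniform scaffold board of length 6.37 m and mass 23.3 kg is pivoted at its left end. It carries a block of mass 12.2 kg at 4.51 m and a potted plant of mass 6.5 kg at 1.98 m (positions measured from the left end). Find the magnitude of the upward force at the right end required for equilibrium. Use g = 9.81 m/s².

Choose the left end as the axis so the unknown pivot reaction has zero arm there.
Beam weight: 23.3 × 9.81 = 228.6 N down at 3.185 m → arm 3.185 m, τ = 228.6 × 3.185 = 728.1 N·m clockwise.
Block: 12.2 × 9.81 = 119.7 N down at 4.51 m → arm 4.51 m, τ = 119.7 × 4.51 = 539.8 N·m clockwise.
Potted plant: 6.5 × 9.81 = 63.77 N down at 1.98 m → arm 1.98 m, τ = 63.77 × 1.98 = 126.3 N·m clockwise.
Net moment of the loads = 1394 N·m clockwise.
The upward force F acts at the right end, arm 6.37 m, giving F × 6.37 counterclockwise.
Στ = 0 ⇒ F × 6.37 = 1394 ⇒ F = 1394 / 6.37 = 219 N.

F ≈ 219 N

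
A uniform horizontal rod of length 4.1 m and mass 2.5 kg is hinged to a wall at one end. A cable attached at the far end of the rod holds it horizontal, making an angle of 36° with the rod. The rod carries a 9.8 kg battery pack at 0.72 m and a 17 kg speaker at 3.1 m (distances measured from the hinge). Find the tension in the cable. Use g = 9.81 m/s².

T ≈ 264 N

Take moments about the hinge.
Beam weight: 2.5 × 9.81 = 24.53 N down at 2.05 m → arm 2.05 m, τ = 24.53 × 2.05 = 50.29 N·m clockwise.
Battery pack: 9.8 × 9.81 = 96.14 N down at 0.72 m → arm 0.72 m, τ = 96.14 × 0.72 = 69.22 N·m clockwise.
Speaker: 17 × 9.81 = 166.8 N down at 3.1 m → arm 3.1 m, τ = 166.8 × 3.1 = 517.1 N·m clockwise.
Total clockwise load moment = 636.6 N·m.
The cable tension T acts at 4.1 m; only its component perpendicular to the rod, T sinθ, produces torque. sin 36° = 0.5878.
Setting net torque to zero: T × 4.1 × 0.5878 = 636.6 → T = 636.6 / 2.41 = 264 N.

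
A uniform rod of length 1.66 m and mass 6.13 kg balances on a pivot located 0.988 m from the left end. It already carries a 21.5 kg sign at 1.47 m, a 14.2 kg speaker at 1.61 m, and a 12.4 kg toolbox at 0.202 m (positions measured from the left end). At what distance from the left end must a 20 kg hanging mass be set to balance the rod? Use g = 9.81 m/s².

About the pivot (at 0.988 m from the left end):
Beam weight: 6.13 × 9.81 = 60.14 N down at 0.83 m → arm 0.158 m, τ = 60.14 × 0.158 = 9.502 N·m counterclockwise.
Sign: 21.5 × 9.81 = 210.9 N down at 1.47 m → arm 0.482 m, τ = 210.9 × 0.482 = 101.7 N·m clockwise.
Speaker: 14.2 × 9.81 = 139.3 N down at 1.61 m → arm 0.622 m, τ = 139.3 × 0.622 = 86.64 N·m clockwise.
Toolbox: 12.4 × 9.81 = 121.6 N down at 0.202 m → arm 0.786 m, τ = 121.6 × 0.786 = 95.58 N·m counterclockwise.
Net moment of existing loads = 83.26 N·m clockwise.
The hanging mass weighs 20 × 9.81 = 196.2 N and must supply an equal counterclockwise moment, so its lever arm about the pivot is 83.26 / 196.2 = 0.424 m.
That puts it at 0.988 − 0.424 = 0.564 m from the left end.

x ≈ 0.564 m from the left end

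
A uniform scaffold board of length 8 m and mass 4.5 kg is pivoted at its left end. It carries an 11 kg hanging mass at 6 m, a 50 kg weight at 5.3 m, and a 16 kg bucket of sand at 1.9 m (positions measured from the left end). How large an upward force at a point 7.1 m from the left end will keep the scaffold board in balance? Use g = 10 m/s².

F ≈ 534 N

Sum moments about the left end (the unknown pivot reaction has zero arm there).
Beam weight: 4.5 × 10 = 45 N down at 4 m → arm 4 m, τ = 45 × 4 = 180 N·m clockwise.
Hanging mass: 11 × 10 = 110 N down at 6 m → arm 6 m, τ = 110 × 6 = 660 N·m clockwise.
Weight: 50 × 10 = 500 N down at 5.3 m → arm 5.3 m, τ = 500 × 5.3 = 2650 N·m clockwise.
Bucket of sand: 16 × 10 = 160 N down at 1.9 m → arm 1.9 m, τ = 160 × 1.9 = 304 N·m clockwise.
Net moment of the loads = 3794 N·m clockwise.
The upward force F acts at a point 7.1 m from the left end, arm 7.1 m, giving F × 7.1 counterclockwise.
Balancing moments: F × 7.1 = 3794, giving F = 3794 / 7.1 = 534 N.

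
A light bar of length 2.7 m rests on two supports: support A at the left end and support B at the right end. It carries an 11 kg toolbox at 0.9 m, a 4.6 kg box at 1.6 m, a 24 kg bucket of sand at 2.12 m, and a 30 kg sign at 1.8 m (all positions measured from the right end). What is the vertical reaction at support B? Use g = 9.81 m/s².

R_B ≈ 239 N

Taking torques about support A:
Toolbox: 11 × 9.81 = 107.9 N down at 0.9 m → arm 1.8 m, τ = 107.9 × 1.8 = 194.2 N·m clockwise.
Box: 4.6 × 9.81 = 45.13 N down at 1.6 m → arm 1.1 m, τ = 45.13 × 1.1 = 49.64 N·m clockwise.
Bucket of sand: 24 × 9.81 = 235.4 N down at 2.12 m → arm 0.58 m, τ = 235.4 × 0.58 = 136.5 N·m clockwise.
Sign: 30 × 9.81 = 294.3 N down at 1.8 m → arm 0.9 m, τ = 294.3 × 0.9 = 264.9 N·m clockwise.
Net load moment about support A = 645.2 N·m clockwise.
Reaction R at support B is upward at 0 m, arm 2.7 m → moment R × 2.7 counterclockwise.
For rotational equilibrium, R × 2.7 = 645.2, so R = 239 N.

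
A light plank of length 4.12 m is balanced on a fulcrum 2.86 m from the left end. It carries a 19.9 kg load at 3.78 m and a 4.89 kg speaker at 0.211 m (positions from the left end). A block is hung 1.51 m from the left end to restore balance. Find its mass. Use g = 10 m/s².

Taking torques about the fulcrum (at 2.86 m from the left end):
Load: 19.9 × 10 = 199 N down at 3.78 m → arm 0.92 m, τ = 199 × 0.92 = 183.1 N·m clockwise.
Speaker: 4.89 × 10 = 48.9 N down at 0.211 m → arm 2.649 m, τ = 48.9 × 2.649 = 129.5 N·m counterclockwise.
Net moment of known loads = 53.6 N·m clockwise.
An unknown mass m at 1.51 m has arm 1.35 m; its moment is m·g·1.35 counterclockwise.
Setting net torque to zero: m × 10 × 1.35 = 53.6 → m = 53.6 / (10 × 1.35) = 3.97 kg.

m ≈ 3.97 kg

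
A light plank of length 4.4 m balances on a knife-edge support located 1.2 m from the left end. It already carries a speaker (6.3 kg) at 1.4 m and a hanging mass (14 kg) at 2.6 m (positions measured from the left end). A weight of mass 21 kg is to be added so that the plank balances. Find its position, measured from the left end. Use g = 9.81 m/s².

Choose the knife-edge support (at 1.2 m from the left end) as the axis so the support reaction has zero arm there.
Speaker: 6.3 × 9.81 = 61.8 N down at 1.4 m → arm 0.2 m, τ = 61.8 × 0.2 = 12.36 N·m clockwise.
Hanging mass: 14 × 9.81 = 137.3 N down at 2.6 m → arm 1.4 m, τ = 137.3 × 1.4 = 192.2 N·m clockwise.
Net moment of existing loads = 204.6 N·m clockwise.
The weight weighs 21 × 9.81 = 206 N and must supply an equal counterclockwise moment, so its lever arm about the knife-edge support is 204.6 / 206 = 0.993 m.
That puts it at 1.2 − 0.993 = 0.207 m from the left end.

x ≈ 0.207 m from the left end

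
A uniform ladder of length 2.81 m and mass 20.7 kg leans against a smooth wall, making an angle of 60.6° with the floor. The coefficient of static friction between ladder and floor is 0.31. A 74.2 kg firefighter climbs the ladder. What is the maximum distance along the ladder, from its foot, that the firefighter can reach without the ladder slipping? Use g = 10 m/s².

Taking torques about the foot of the ladder:
Ladder weight 20.7×10 = 207 N acts at 1.405 m along the ladder; its horizontal arm is 1.405·cos60.6° = 0.6897 m → τ = 142.8 N·m clockwise.
Firefighter weight 74.2×10 = 742 N at distance d → arm d·cos60.6° → τ = 742·d·0.4909 clockwise.
Wall normal N at the top has arm L sinθ = 2.448 m counterclockwise, so Στ = 0 gives N·2.448 = 142.8 + 364.2·d.
ΣFy = 0 ⇒ N_floor = 949 N, so the maximum friction is μ_s·N_floor = 0.31×949 = 294.2 N. ΣFx = 0 ⇒ N_wall = f, so at the slipping point N = 294.2 N.
Substituting: 294.2×2.448 = 142.8 + 364.2·d ⇒ d = (720.2 − 142.8) / 364.2 = 1.59 m.

d ≈ 1.59 m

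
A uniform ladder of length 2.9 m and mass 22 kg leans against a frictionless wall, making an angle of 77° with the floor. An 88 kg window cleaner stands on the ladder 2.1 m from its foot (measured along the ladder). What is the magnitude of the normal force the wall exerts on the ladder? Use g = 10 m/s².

About the foot of the ladder:
Ladder weight 22×10 = 220 N acts at 1.45 m along the ladder; its horizontal arm is 1.45·cos77° = 0.3262 m → τ = 71.76 N·m clockwise.
Window cleaner: 88×10 = 880 N at 2.1 m → arm 0.4724 m → τ = 415.7 N·m clockwise.
Wall normal N acts horizontally at the top; its moment arm is the height L sinθ = 2.9·sin77° = 2.826 m, counterclockwise.
Balancing moments: N × 2.826 = 487.5, giving N = 173 N.

N_wall ≈ 173 N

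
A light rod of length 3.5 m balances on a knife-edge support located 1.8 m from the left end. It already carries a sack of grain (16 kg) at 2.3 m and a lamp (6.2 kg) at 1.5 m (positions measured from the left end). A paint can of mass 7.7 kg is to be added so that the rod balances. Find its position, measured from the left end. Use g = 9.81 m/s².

Take moments about the knife-edge support (at 1.8 m from the left end).
Sack of grain: 16 × 9.81 = 157 N down at 2.3 m → arm 0.5 m, τ = 157 × 0.5 = 78.5 N·m clockwise.
Lamp: 6.2 × 9.81 = 60.82 N down at 1.5 m → arm 0.3 m, τ = 60.82 × 0.3 = 18.25 N·m counterclockwise.
Net moment of existing loads = 60.25 N·m clockwise.
The paint can weighs 7.7 × 9.81 = 75.54 N and must supply an equal counterclockwise moment, so its lever arm about the knife-edge support is 60.25 / 75.54 = 0.798 m.
That puts it at 1.8 − 0.798 = 1 m from the left end.

x ≈ 1 m from the left end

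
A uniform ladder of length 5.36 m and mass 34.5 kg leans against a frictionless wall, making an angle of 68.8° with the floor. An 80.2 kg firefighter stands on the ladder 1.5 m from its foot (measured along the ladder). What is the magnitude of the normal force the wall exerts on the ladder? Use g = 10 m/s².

Sum moments about the foot of the ladder (the floor normal and friction both act there and drop out).
Ladder weight 34.5×10 = 345 N acts at 2.68 m along the ladder; its horizontal arm is 2.68·cos68.8° = 0.9692 m → τ = 334.4 N·m clockwise.
Firefighter: 80.2×10 = 802 N at 1.5 m → arm 0.5424 m → τ = 435 N·m clockwise.
Wall normal N acts horizontally at the top; its moment arm is the height L sinθ = 5.36·sin68.8° = 4.997 m, counterclockwise.
For rotational equilibrium, N × 4.997 = 769.4, so N = 154 N.

N_wall ≈ 154 N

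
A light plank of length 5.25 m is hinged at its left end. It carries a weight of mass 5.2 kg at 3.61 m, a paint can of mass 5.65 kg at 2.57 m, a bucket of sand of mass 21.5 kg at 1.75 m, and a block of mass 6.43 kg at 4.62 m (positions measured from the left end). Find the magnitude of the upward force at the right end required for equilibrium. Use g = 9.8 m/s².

F ≈ 188 N

Taking torques about the left end:
Weight: 5.2 × 9.8 = 50.96 N down at 3.61 m → arm 3.61 m, τ = 50.96 × 3.61 = 184 N·m clockwise.
Paint can: 5.65 × 9.8 = 55.37 N down at 2.57 m → arm 2.57 m, τ = 55.37 × 2.57 = 142.3 N·m clockwise.
Bucket of sand: 21.5 × 9.8 = 210.7 N down at 1.75 m → arm 1.75 m, τ = 210.7 × 1.75 = 368.7 N·m clockwise.
Block: 6.43 × 9.8 = 63.01 N down at 4.62 m → arm 4.62 m, τ = 63.01 × 4.62 = 291.1 N·m clockwise.
Net moment of the loads = 986.1 N·m clockwise.
The upward force F acts at the right end, arm 5.25 m, giving F × 5.25 counterclockwise.
Balancing moments: F × 5.25 = 986.1, giving F = 986.1 / 5.25 = 188 N.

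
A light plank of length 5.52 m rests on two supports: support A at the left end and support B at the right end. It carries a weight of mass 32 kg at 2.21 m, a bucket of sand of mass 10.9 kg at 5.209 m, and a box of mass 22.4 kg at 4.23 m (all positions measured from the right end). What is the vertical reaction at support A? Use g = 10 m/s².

R_A ≈ 403 N

Choose support B as the axis so its reaction then has zero moment arm.
Weight: 32 × 10 = 320 N down at 2.21 m → arm 2.21 m, τ = 320 × 2.21 = 707.2 N·m counterclockwise.
Bucket of sand: 10.9 × 10 = 109 N down at 5.209 m → arm 5.209 m, τ = 109 × 5.209 = 567.8 N·m counterclockwise.
Box: 22.4 × 10 = 224 N down at 4.23 m → arm 4.23 m, τ = 224 × 4.23 = 947.5 N·m counterclockwise.
Net load moment about support B = 2222 N·m counterclockwise.
Reaction R at support A is upward at 5.52 m, arm 5.52 m → moment R × 5.52 clockwise.
Setting net torque to zero: R × 5.52 = 2222 → R = 403 N.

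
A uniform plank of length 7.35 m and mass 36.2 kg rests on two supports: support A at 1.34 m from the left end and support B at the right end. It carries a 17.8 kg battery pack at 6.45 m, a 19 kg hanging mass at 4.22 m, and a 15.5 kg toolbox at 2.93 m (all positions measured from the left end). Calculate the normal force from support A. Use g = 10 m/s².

Choose support B as the axis so its reaction then has zero moment arm.
Beam weight: 36.2 × 10 = 362 N down at 3.675 m → arm 3.675 m, τ = 362 × 3.675 = 1330 N·m counterclockwise.
Battery pack: 17.8 × 10 = 178 N down at 6.45 m → arm 0.9 m, τ = 178 × 0.9 = 160.2 N·m counterclockwise.
Hanging mass: 19 × 10 = 190 N down at 4.22 m → arm 3.13 m, τ = 190 × 3.13 = 594.7 N·m counterclockwise.
Toolbox: 15.5 × 10 = 155 N down at 2.93 m → arm 4.42 m, τ = 155 × 4.42 = 685.1 N·m counterclockwise.
Net load moment about support B = 2770 N·m counterclockwise.
Reaction R at support A is upward at 1.34 m, arm 6.01 m → moment R × 6.01 clockwise.
Balancing moments: R × 6.01 = 2770, giving R = 461 N.

R_A ≈ 461 N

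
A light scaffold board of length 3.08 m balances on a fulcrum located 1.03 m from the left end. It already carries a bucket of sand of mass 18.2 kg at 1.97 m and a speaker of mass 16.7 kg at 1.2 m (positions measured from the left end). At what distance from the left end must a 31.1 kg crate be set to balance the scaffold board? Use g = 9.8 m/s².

x ≈ 0.389 m from the left end

Take moments about the fulcrum (at 1.03 m from the left end).
Bucket of sand: 18.2 × 9.8 = 178.4 N down at 1.97 m → arm 0.94 m, τ = 178.4 × 0.94 = 167.7 N·m clockwise.
Speaker: 16.7 × 9.8 = 163.7 N down at 1.2 m → arm 0.17 m, τ = 163.7 × 0.17 = 27.83 N·m clockwise.
Net moment of existing loads = 195.5 N·m clockwise.
The crate weighs 31.1 × 9.8 = 304.8 N and must supply an equal counterclockwise moment, so its lever arm about the fulcrum is 195.5 / 304.8 = 0.641 m.
That puts it at 1.03 − 0.641 = 0.389 m from the left end.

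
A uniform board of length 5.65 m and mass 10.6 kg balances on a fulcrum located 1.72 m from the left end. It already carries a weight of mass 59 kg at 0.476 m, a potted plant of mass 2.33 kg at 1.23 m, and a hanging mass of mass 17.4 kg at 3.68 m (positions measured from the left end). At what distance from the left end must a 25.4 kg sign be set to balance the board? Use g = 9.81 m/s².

Take moments about the fulcrum (at 1.72 m from the left end).
Beam weight: 10.6 × 9.81 = 104 N down at 2.825 m → arm 1.105 m, τ = 104 × 1.105 = 114.9 N·m clockwise.
Weight: 59 × 9.81 = 578.8 N down at 0.476 m → arm 1.244 m, τ = 578.8 × 1.244 = 720 N·m counterclockwise.
Potted plant: 2.33 × 9.81 = 22.86 N down at 1.23 m → arm 0.49 m, τ = 22.86 × 0.49 = 11.2 N·m counterclockwise.
Hanging mass: 17.4 × 9.81 = 170.7 N down at 3.68 m → arm 1.96 m, τ = 170.7 × 1.96 = 334.6 N·m clockwise.
Net moment of existing loads = 281.7 N·m counterclockwise.
The sign weighs 25.4 × 9.81 = 249.2 N and must supply an equal clockwise moment, so its lever arm about the fulcrum is 281.7 / 249.2 = 1.13 m.
That puts it at 1.72 + 1.13 = 2.85 m from the left end.

x ≈ 2.85 m from the left end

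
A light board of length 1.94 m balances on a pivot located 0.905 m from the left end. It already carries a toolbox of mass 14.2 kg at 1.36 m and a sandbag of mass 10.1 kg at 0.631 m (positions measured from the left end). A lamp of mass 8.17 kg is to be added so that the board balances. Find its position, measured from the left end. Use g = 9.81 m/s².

About the pivot (at 0.905 m from the left end):
Toolbox: 14.2 × 9.81 = 139.3 N down at 1.36 m → arm 0.455 m, τ = 139.3 × 0.455 = 63.38 N·m clockwise.
Sandbag: 10.1 × 9.81 = 99.08 N down at 0.631 m → arm 0.274 m, τ = 99.08 × 0.274 = 27.15 N·m counterclockwise.
Net moment of existing loads = 36.23 N·m clockwise.
The lamp weighs 8.17 × 9.81 = 80.15 N and must supply an equal counterclockwise moment, so its lever arm about the pivot is 36.23 / 80.15 = 0.452 m.
That puts it at 0.905 − 0.452 = 0.453 m from the left end.

x ≈ 0.453 m from the left end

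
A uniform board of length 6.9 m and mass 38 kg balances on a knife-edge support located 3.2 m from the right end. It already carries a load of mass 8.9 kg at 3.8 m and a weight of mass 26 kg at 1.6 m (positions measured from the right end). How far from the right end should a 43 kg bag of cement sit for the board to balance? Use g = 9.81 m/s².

x ≈ 3.82 m from the right end

Take moments about the knife-edge support (at 3.2 m from the right end).
Beam weight: 38 × 9.81 = 372.8 N down at 3.45 m → arm 0.25 m, τ = 372.8 × 0.25 = 93.2 N·m counterclockwise.
Load: 8.9 × 9.81 = 87.31 N down at 3.8 m → arm 0.6 m, τ = 87.31 × 0.6 = 52.39 N·m counterclockwise.
Weight: 26 × 9.81 = 255.1 N down at 1.6 m → arm 1.6 m, τ = 255.1 × 1.6 = 408.2 N·m clockwise.
Net moment of existing loads = 262.6 N·m clockwise.
The bag of cement weighs 43 × 9.81 = 421.8 N and must supply an equal counterclockwise moment, so its lever arm about the knife-edge support is 262.6 / 421.8 = 0.623 m.
That puts it at 3.2 + 0.623 = 3.82 m from the right end.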